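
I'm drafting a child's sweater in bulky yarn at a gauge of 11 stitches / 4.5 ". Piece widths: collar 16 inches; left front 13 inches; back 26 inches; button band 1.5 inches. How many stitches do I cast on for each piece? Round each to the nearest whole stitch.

Rate = 11/4.5 = 2.444 sts per in.
collar: 16 × 2.444 = 39.11 → 39.
left front: 13 × 2.444 = 31.78 → 32.
back: 26 × 2.444 = 63.56 → 64.
button band: 1.5 × 2.444 = 3.67 → 4.

collar 39; left front 32; back 64; button band 4.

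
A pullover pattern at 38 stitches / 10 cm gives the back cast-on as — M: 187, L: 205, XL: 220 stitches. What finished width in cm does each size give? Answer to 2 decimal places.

M 49.21 cm; L 53.95 cm; XL 57.89 cm.

38/10 = 3.8 sts per cm.
M: 187 / 3.8 = 49.211 → 49.21 cm.
L: 205 / 3.8 = 53.947 → 53.95 cm.
XL: 220 / 3.8 = 57.895 → 57.89 cm.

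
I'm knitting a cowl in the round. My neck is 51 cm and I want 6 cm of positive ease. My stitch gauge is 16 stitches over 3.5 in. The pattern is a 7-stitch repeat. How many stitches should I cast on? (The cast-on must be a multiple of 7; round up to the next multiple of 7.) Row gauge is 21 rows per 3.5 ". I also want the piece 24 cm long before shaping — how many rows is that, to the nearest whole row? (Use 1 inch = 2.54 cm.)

Finished = 51 + 6 = 57 cm.
57 cm × 1/2.54 = 22.44 inches.
16/3.5 = 4.571 sts per in; 22.44 × 4.571 = 102.59 sts.
Next multiple of 7 → 105.
24 cm = 9.45 inches; × 6 = 56.69 → 57 rows.

Cast on 105 stitches; work 57 rows.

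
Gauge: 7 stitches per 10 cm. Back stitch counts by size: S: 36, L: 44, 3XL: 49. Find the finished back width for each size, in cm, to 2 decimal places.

S 51.43 cm; L 62.86 cm; 3XL 70.00 cm.

7/10 = 0.7 sts per cm.
S: 36 / 0.7 = 51.429 → 51.43 cm.
L: 44 / 0.7 = 62.857 → 62.86 cm.
3XL: 49 / 0.7 = 70.000 → 70.00 cm.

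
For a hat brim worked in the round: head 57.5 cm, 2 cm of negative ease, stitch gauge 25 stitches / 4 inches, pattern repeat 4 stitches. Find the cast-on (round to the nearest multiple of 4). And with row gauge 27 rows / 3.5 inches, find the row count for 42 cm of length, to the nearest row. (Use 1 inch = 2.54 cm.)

Cast on 136 stitches; work 128 rows.

Finished = 57.5 − 2 = 55.5 cm.
55.5 cm × 1/2.54 = 21.85 inches.
25/4 = 6.25 sts per in; 21.85 × 6.25 = 136.56 sts.
Nearest multiple of 4 → 136.
42 cm = 16.54 inches; × 7.714 = 127.56 → 128 rows.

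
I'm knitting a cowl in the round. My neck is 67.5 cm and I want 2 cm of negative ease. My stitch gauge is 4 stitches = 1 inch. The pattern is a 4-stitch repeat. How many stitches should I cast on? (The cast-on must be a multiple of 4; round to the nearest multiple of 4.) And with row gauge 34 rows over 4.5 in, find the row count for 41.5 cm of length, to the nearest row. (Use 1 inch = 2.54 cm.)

Finished = 67.5 − 2 = 65.5 cm.
65.5 cm × 1/2.54 = 25.79 inches.
4/1 = 4 sts per in; 25.79 × 4 = 103.15 sts.
Nearest multiple of 4 → 104.
41.5 cm = 16.34 inches; × 7.556 = 123.45 → 123 rows.

Cast on 104 stitches; work 123 rows.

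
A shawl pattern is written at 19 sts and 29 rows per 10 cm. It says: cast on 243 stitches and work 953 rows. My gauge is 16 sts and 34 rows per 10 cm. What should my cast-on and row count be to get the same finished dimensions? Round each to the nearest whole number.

Cast on 205 stitches; work 1117 rows.

Stitches: 243 × 16/19 = 204.63 → 205.
Rows: 953 × 34/29 = 1117.31 → 1117.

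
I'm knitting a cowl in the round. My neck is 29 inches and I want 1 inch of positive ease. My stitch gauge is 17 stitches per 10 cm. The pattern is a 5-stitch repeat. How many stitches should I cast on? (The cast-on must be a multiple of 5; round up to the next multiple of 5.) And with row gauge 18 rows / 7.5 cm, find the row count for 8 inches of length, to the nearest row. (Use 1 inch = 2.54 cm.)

Cast on 130 stitches; work 49 rows.

Finished = 29 + 1 = 30 inches.
30 inches × 2.54 = 76.20 cm.
17/10 = 1.7 sts per cm; 76.20 × 1.7 = 129.54 sts.
Next multiple of 5 → 130.
8 inches = 20.32 cm; × 2.4 = 48.77 → 49 rows.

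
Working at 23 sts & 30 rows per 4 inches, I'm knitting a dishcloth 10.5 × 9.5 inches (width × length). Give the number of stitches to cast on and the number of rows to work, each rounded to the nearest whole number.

Cast on 60 stitches and work 71 rows.

Stitch gauge = 23/4 = 5.75 sts/in; 10.5 × 5.75 = 60.38 → 60 sts.
Row gauge = 30/4 = 7.5 rows/in; 9.5 × 7.5 = 71.25 → 71 rows.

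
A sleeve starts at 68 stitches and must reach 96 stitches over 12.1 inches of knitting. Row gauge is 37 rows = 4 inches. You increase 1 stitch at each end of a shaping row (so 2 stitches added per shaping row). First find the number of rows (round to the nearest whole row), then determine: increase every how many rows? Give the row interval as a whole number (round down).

Rows = 12.1 × 9.25 = 111.9 → 112 rows.
Stitches to add: 28 → 14 shaping rows (at 2 st each).
112 / 14 = 8.00 → every 8 rows.

Increase every 8th row.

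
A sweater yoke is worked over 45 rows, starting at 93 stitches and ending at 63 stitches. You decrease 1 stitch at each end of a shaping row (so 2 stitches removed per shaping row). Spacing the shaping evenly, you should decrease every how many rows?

Decrease every 3rd row.

Stitches to remove: |63 − 93| = 30.
Shaping rows needed: 30 / 2 = 15.
45 rows / 15 = every 3 rows.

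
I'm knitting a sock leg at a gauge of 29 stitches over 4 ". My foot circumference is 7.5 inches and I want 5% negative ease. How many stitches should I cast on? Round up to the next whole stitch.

CO 52 sts.

Finished = 7.5 × 0.95 = 7.12 in.
29 / 4 = 7.25 sts per inch.
7.12 × 7.25 = 51.66 sts.
→ 52 sts.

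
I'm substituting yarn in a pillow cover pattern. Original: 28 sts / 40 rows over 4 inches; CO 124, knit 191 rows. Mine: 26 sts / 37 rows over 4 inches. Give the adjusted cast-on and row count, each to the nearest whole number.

Cast on 115 stitches; work 177 rows.

Stitches: 124 × 26/28 = 115.14 → 115.
Rows: 191 × 37/40 = 176.68 → 177.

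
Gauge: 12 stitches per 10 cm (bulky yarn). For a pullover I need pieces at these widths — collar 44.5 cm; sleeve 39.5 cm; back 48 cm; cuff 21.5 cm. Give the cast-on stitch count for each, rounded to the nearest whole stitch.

Rate = 12/10 = 1.2 sts per cm.
collar: 44.5 × 1.2 = 53.40 → 53.
sleeve: 39.5 × 1.2 = 47.40 → 47.
back: 48 × 1.2 = 57.60 → 58.
cuff: 21.5 × 1.2 = 25.80 → 26.

collar 53; sleeve 47; back 58; cuff 26.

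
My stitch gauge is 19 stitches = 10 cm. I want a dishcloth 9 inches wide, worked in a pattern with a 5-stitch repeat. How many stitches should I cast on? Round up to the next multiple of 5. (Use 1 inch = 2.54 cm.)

9 in = 9 × 2.54 = 22.86 cm.
19 / 10 = 1.9 sts/cm.
22.86 × 1.9 = 43.43 sts.
→ 45.

Cast on 45 stitches.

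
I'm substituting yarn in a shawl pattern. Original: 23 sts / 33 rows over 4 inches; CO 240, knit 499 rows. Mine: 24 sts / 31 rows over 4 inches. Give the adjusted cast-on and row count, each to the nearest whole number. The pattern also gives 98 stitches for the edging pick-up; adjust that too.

Cast on 250 stitches; work 469 rows; edging pick-up 102 stitches.

Stitches: 240 × 24/23 = 250.43 → 250.
Rows: 499 × 31/33 = 468.76 → 469.
edging pick-up: 98 × 24/23 = 102.26 → 102.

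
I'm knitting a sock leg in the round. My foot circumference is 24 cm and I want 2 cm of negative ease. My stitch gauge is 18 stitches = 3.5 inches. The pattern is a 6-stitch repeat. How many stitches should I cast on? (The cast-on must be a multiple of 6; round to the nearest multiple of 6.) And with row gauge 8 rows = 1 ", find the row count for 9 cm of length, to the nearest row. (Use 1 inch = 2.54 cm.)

Finished = 24 − 2 = 22 cm.
22 cm × 1/2.54 = 8.66 inches.
18/3.5 = 5.143 sts per in; 8.66 × 5.143 = 44.54 sts.
Nearest multiple of 6 → 42.
9 cm = 3.54 inches; × 8 = 28.35 → 28 rows.

Cast on 42 stitches; work 28 rows.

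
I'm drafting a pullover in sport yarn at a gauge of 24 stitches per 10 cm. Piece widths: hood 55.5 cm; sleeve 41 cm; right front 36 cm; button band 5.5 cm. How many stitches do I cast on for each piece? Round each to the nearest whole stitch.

hood 133; sleeve 98; right front 86; button band 13.

Rate = 24/10 = 2.4 sts per cm.
hood: 55.5 × 2.4 = 133.20 → 133.
sleeve: 41 × 2.4 = 98.40 → 98.
right front: 36 × 2.4 = 86.40 → 86.
button band: 5.5 × 2.4 = 13.20 → 13.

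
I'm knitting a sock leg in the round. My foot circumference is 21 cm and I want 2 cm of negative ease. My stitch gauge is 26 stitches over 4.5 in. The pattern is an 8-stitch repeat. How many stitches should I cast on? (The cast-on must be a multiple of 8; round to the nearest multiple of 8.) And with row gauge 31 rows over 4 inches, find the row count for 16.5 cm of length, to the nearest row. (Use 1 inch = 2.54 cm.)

Finished = 21 − 2 = 19 cm.
19 cm × 1/2.54 = 7.48 inches.
26/4.5 = 5.778 sts per in; 7.48 × 5.778 = 43.22 sts.
Nearest multiple of 8 → 40.
16.5 cm = 6.50 inches; × 7.75 = 50.34 → 50 rows.

Cast on 40 stitches; work 50 rows.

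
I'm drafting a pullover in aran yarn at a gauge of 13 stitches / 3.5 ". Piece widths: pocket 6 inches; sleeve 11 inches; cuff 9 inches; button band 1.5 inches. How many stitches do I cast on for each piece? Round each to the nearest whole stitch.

pocket 22; sleeve 41; cuff 33; button band 6.

Rate = 13/3.5 = 3.714 sts per in.
pocket: 6 × 3.714 = 22.29 → 22.
sleeve: 11 × 3.714 = 40.86 → 41.
cuff: 9 × 3.714 = 33.43 → 33.
button band: 1.5 × 3.714 = 5.57 → 6.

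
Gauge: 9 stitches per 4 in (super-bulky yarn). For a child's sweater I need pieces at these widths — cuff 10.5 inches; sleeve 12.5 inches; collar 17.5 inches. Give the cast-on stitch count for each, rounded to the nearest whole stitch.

Rate = 9/4 = 2.25 sts per in.
cuff: 10.5 × 2.25 = 23.62 → 24.
sleeve: 12.5 × 2.25 = 28.12 → 28.
collar: 17.5 × 2.25 = 39.38 → 39.

cuff 24; sleeve 28; collar 39.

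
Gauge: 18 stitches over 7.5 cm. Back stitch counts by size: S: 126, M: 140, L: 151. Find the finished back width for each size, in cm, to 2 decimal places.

S 52.50 cm; M 58.33 cm; L 62.92 cm.

18/7.5 = 2.4 sts per cm.
S: 126 / 2.4 = 52.500 → 52.50 cm.
M: 140 / 2.4 = 58.333 → 58.33 cm.
L: 151 / 2.4 = 62.917 → 62.92 cm.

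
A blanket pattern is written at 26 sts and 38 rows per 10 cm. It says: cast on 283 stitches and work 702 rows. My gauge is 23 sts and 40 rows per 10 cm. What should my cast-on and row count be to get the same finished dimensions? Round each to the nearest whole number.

Cast on 250 stitches; work 739 rows.

Stitches: 283 × 23/26 = 250.35 → 250.
Rows: 702 × 40/38 = 738.95 → 739.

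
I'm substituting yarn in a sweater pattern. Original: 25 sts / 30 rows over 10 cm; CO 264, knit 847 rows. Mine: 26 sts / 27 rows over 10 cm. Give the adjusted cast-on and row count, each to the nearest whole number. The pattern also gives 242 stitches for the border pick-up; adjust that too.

Cast on 275 stitches; work 762 rows; border pick-up 252 stitches.

Stitches: 264 × 26/25 = 274.56 → 275.
Rows: 847 × 27/30 = 762.30 → 762.
border pick-up: 242 × 26/25 = 251.68 → 252.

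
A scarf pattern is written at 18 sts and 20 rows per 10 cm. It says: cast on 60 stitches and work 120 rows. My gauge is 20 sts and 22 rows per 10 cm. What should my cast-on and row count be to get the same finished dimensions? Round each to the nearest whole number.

Cast on 67 stitches; work 132 rows.

Stitches: 60 × 20/18 = 66.67 → 67.
Rows: 120 × 22/20 = 132.00 → 132.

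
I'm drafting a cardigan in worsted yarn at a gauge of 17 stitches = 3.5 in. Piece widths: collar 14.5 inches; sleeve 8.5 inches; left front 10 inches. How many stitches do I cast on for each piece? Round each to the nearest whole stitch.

collar 70; sleeve 41; left front 49.

Rate = 17/3.5 = 4.857 sts per in.
collar: 14.5 × 4.857 = 70.43 → 70.
sleeve: 8.5 × 4.857 = 41.29 → 41.
left front: 10 × 4.857 = 48.57 → 49.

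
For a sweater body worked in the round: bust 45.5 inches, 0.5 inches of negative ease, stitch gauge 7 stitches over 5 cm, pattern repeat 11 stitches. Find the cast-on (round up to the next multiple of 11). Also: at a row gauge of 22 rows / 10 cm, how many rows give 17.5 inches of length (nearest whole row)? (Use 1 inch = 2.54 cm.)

Finished = 45.5 − 0.5 = 45 inches.
45 inches × 2.54 = 114.30 cm.
7/5 = 1.4 sts per cm; 114.30 × 1.4 = 160.02 sts.
Next multiple of 11 → 165.
17.5 inches = 44.45 cm; × 2.2 = 97.79 → 98 rows.

Cast on 165 stitches; work 98 rows.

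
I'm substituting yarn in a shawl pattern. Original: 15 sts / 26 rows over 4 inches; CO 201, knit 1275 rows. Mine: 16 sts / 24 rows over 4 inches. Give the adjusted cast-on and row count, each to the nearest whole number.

Cast on 214 stitches; work 1177 rows.

Stitches: 201 × 16/15 = 214.40 → 214.
Rows: 1275 × 24/26 = 1176.92 → 1177.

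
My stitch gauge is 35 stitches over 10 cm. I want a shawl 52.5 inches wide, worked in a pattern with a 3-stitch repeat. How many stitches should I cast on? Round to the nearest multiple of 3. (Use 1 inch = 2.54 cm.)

CO 468 sts.

52.5 in = 52.5 × 2.54 = 133.35 cm.
35 / 10 = 3.5 sts/cm.
133.35 × 3.5 = 466.73 sts.
→ 468.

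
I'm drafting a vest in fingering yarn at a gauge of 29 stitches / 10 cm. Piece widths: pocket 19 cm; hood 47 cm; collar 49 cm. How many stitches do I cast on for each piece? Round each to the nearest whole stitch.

Rate = 29/10 = 2.9 sts per cm.
pocket: 19 × 2.9 = 55.10 → 55.
hood: 47 × 2.9 = 136.30 → 136.
collar: 49 × 2.9 = 142.10 → 142.

pocket 55; hood 136; collar 142.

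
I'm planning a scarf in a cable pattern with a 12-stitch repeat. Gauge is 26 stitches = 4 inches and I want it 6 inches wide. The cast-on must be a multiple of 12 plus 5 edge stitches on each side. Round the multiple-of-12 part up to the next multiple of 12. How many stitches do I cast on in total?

26 / 4 = 6.5 sts per inch.
6 × 6.5 = 39.00 sts.
Less 10 edge sts → 29.00 for the repeat.
Next multiple of 12: 36.
Add back 10 edge sts → 46.

CO 46 sts.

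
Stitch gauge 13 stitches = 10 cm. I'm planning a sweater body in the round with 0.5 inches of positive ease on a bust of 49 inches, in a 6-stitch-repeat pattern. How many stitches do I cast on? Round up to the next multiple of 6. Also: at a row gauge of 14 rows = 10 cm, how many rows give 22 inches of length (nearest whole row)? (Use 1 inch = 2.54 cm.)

Cast on 168 stitches; work 78 rows.

Finished = 49 + 0.5 = 49.5 inches.
49.5 inches × 2.54 = 125.73 cm.
13/10 = 1.3 sts per cm; 125.73 × 1.3 = 163.45 sts.
Next multiple of 6 → 168.
22 inches = 55.88 cm; × 1.4 = 78.23 → 78 rows.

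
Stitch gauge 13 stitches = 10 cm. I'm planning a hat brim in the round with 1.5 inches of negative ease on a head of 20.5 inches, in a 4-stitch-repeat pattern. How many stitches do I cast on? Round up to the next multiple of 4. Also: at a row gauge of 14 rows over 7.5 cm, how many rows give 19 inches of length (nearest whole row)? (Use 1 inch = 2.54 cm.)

Cast on 64 stitches; work 90 rows.

Finished = 20.5 − 1.5 = 19 inches.
19 inches × 2.54 = 48.26 cm.
13/10 = 1.3 sts per cm; 48.26 × 1.3 = 62.74 sts.
Next multiple of 4 → 64.
19 inches = 48.26 cm; × 1.867 = 90.09 → 90 rows.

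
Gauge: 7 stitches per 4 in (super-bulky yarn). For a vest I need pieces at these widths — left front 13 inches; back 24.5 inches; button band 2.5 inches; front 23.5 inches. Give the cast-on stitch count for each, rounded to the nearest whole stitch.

left front 23; back 43; button band 4; front 41.

Rate = 7/4 = 1.75 sts per in.
left front: 13 × 1.75 = 22.75 → 23.
back: 24.5 × 1.75 = 42.88 → 43.
button band: 2.5 × 1.75 = 4.38 → 4.
front: 23.5 × 1.75 = 41.12 → 41.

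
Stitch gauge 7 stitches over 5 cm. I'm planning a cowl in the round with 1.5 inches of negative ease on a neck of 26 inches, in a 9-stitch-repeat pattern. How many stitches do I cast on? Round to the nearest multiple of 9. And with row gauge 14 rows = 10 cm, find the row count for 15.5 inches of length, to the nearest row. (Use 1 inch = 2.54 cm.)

Finished = 26 − 1.5 = 24.5 inches.
24.5 inches × 2.54 = 62.23 cm.
7/5 = 1.4 sts per cm; 62.23 × 1.4 = 87.12 sts.
Nearest multiple of 9 → 90.
15.5 inches = 39.37 cm; × 1.4 = 55.12 → 55 rows.

Cast on 90 stitches; work 55 rows.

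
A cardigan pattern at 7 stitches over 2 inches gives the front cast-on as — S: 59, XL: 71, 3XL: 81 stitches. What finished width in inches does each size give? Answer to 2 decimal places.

S 16.86 inches; XL 20.29 inches; 3XL 23.14 inches.

7/2 = 3.5 sts per in.
S: 59 / 3.5 = 16.857 → 16.86 in.
XL: 71 / 3.5 = 20.286 → 20.29 in.
3XL: 81 / 3.5 = 23.143 → 23.14 in.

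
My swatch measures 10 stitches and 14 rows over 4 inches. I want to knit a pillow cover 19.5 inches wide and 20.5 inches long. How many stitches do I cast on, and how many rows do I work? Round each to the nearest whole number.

Cast on 49 stitches and work 72 rows.

Stitch gauge = 10/4 = 2.5 sts/in; 19.5 × 2.5 = 48.75 → 49 sts.
Row gauge = 14/4 = 3.5 rows/in; 20.5 × 3.5 = 71.75 → 72 rows.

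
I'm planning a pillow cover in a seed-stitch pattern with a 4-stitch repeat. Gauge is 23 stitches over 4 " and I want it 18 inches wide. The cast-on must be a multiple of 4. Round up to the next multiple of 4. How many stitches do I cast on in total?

Cast on 104 stitches.

23 / 4 = 5.75 sts per inch.
18 × 5.75 = 103.50 sts.
Next multiple of 4: 104.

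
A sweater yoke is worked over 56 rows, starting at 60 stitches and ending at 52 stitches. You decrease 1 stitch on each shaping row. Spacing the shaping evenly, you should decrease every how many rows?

Stitches to remove: |52 − 60| = 8.
Shaping rows needed: 8 / 1 = 8.
56 rows / 8 = every 7 rows.

Decrease every 7th row.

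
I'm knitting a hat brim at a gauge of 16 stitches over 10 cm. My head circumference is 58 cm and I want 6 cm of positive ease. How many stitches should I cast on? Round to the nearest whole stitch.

CO 102 sts.

Finished = 58 + 6 = 64 cm.
16 / 10 = 1.6 sts per cm.
64.00 × 1.6 = 102.40 sts.
→ 102 sts.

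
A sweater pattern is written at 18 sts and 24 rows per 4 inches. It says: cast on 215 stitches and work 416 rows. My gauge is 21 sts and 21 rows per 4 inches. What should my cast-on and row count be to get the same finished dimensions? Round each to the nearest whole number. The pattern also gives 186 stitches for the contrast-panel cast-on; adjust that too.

Stitches: 215 × 21/18 = 250.83 → 251.
Rows: 416 × 21/24 = 364.00 → 364.
contrast-panel cast-on: 186 × 21/18 = 217.00 → 217.

Cast on 251 stitches; work 364 rows; contrast-panel cast-on 217 stitches.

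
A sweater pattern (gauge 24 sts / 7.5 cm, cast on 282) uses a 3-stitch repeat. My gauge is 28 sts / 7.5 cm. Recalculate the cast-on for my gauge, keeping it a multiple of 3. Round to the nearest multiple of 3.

282 × 28 / 24 = 329.00.
Nearest multiple of 3: 330.

330 stitches.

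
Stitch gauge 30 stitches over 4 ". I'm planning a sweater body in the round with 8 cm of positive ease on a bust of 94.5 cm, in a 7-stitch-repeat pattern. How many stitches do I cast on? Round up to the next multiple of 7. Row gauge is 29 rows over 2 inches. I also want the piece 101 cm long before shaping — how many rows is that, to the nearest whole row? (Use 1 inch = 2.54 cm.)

Finished = 94.5 + 8 = 102.5 cm.
102.5 cm × 1/2.54 = 40.35 inches.
30/4 = 7.5 sts per in; 40.35 × 7.5 = 302.66 sts.
Next multiple of 7 → 308.
101 cm = 39.76 inches; × 14.5 = 576.57 → 577 rows.

Cast on 308 stitches; work 577 rows.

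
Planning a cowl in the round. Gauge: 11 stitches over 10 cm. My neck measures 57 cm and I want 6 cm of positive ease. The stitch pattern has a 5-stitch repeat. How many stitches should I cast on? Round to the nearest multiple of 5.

CO 70 sts.

Finished = 57 + 6 = 63 cm.
11 / 10 = 1.1 sts/cm.
63 × 1.1 = 69.30 sts.
Nearest multiple of 5: 70.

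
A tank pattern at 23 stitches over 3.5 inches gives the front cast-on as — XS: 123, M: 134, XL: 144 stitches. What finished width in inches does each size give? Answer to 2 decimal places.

XS 18.72 inches; M 20.39 inches; XL 21.91 inches.

23/3.5 = 6.571 sts per in.
XS: 123 / 6.571 = 18.717 → 18.72 in.
M: 134 / 6.571 = 20.391 → 20.39 in.
XL: 144 / 6.571 = 21.913 → 21.91 in.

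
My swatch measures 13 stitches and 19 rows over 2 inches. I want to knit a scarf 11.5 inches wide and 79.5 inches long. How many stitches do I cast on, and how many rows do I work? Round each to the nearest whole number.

Stitch gauge = 13/2 = 6.5 sts/in; 11.5 × 6.5 = 74.75 → 75 sts.
Row gauge = 19/2 = 9.5 rows/in; 79.5 × 9.5 = 755.25 → 755 rows.

Cast on 75 stitches and work 755 rows.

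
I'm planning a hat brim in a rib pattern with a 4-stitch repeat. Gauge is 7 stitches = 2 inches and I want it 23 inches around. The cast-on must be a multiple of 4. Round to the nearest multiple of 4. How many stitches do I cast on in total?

80 stitches.

7 / 2 = 3.5 sts per inch.
23 × 3.5 = 80.50 sts.
Nearest multiple of 4: 80.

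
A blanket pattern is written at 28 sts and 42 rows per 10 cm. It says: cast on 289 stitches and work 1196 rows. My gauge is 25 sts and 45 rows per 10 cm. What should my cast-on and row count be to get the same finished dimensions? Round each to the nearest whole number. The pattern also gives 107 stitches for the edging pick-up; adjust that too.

Stitches: 289 × 25/28 = 258.04 → 258.
Rows: 1196 × 45/42 = 1281.43 → 1281.
edging pick-up: 107 × 25/28 = 95.54 → 96.

Cast on 258 stitches; work 1281 rows; edging pick-up 96 stitches.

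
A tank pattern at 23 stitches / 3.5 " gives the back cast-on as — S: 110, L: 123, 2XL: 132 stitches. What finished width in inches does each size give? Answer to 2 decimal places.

S 16.74 inches; L 18.72 inches; 2XL 20.09 inches.

23/3.5 = 6.571 sts per in.
S: 110 / 6.571 = 16.739 → 16.74 in.
L: 123 / 6.571 = 18.717 → 18.72 in.
2XL: 132 / 6.571 = 20.087 → 20.09 in.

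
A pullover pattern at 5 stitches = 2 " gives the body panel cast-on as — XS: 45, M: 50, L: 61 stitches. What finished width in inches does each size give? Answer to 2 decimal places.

XS 18.00 inches; M 20.00 inches; L 24.40 inches.

5/2 = 2.5 sts per in.
XS: 45 / 2.5 = 18.000 → 18.00 in.
M: 50 / 2.5 = 20.000 → 20.00 in.
L: 61 / 2.5 = 24.400 → 24.40 in.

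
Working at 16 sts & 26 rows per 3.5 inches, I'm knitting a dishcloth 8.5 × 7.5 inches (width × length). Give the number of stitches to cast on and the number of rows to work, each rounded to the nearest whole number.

Stitch gauge = 16/3.5 = 4.571 sts/in; 8.5 × 4.571 = 38.86 → 39 sts.
Row gauge = 26/3.5 = 7.429 rows/in; 7.5 × 7.429 = 55.71 → 56 rows.

Cast on 39 stitches and work 56 rows.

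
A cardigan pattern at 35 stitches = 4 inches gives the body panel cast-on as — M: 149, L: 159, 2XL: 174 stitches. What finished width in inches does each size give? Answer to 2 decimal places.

M 17.03 inches; L 18.17 inches; 2XL 19.89 inches.

35/4 = 8.75 sts per in.
M: 149 / 8.75 = 17.029 → 17.03 in.
L: 159 / 8.75 = 18.171 → 18.17 in.
2XL: 174 / 8.75 = 19.886 → 19.89 in.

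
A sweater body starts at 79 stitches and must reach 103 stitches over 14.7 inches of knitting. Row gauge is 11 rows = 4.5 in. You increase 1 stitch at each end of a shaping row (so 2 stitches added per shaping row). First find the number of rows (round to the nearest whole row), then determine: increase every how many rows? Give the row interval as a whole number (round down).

Increase every 3rd row.

Rows = 14.7 × 2.444 = 35.9 → 36 rows.
Stitches to add: 24 → 12 shaping rows (at 2 st each).
36 / 12 = 3.00 → every 3 rows.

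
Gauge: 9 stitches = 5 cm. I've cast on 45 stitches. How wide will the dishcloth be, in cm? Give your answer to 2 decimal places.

25.00 cm.

9 stitches / 5 cm = 1.8 stitches per cm.
45 / 1.8 = 25.000 cm.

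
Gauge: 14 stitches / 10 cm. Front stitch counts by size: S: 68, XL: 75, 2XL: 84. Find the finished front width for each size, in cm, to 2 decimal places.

14/10 = 1.4 sts per cm.
S: 68 / 1.4 = 48.571 → 48.57 cm.
XL: 75 / 1.4 = 53.571 → 53.57 cm.
2XL: 84 / 1.4 = 60.000 → 60.00 cm.

S 48.57 cm; XL 53.57 cm; 2XL 60.00 cm.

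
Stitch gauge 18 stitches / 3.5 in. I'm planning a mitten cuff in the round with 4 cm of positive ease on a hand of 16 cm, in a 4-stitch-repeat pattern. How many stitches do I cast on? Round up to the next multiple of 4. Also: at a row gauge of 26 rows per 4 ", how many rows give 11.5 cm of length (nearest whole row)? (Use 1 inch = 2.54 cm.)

Finished = 16 + 4 = 20 cm.
20 cm × 1/2.54 = 7.87 inches.
18/3.5 = 5.143 sts per in; 7.87 × 5.143 = 40.49 sts.
Next multiple of 4 → 44.
11.5 cm = 4.53 inches; × 6.5 = 29.43 → 29 rows.

Cast on 44 stitches; work 29 rows.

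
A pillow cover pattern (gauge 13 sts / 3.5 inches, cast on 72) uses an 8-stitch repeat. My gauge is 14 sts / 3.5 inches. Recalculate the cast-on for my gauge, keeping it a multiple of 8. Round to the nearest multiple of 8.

72 × 14 / 13 = 77.54.
Nearest multiple of 8: 80.

CO 80 sts.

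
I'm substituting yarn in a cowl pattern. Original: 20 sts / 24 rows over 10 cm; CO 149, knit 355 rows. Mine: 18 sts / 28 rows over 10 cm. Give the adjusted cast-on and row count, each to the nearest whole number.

Stitches: 149 × 18/20 = 134.10 → 134.
Rows: 355 × 28/24 = 414.17 → 414.

Cast on 134 stitches; work 414 rows.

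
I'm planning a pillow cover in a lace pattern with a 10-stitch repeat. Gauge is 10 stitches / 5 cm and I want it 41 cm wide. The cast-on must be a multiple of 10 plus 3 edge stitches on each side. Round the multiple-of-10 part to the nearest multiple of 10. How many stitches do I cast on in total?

Cast on 86 stitches.

10 / 5 = 2 sts per cm.
41 × 2 = 82.00 sts.
Less 6 edge sts → 76.00 for the repeat.
Nearest multiple of 10: 80.
Add back 6 edge sts → 86.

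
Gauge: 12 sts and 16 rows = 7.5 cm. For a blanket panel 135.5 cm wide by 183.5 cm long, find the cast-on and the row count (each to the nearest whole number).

Cast on 217 stitches and work 391 rows.

Stitch gauge = 12/7.5 = 1.6 sts/cm; 135.5 × 1.6 = 216.80 → 217 sts.
Row gauge = 16/7.5 = 2.133 rows/cm; 183.5 × 2.133 = 391.47 → 391 rows.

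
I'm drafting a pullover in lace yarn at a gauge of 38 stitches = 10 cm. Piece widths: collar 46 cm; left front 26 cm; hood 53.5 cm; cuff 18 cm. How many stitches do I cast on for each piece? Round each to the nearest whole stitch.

collar 175; left front 99; hood 203; cuff 68.

Rate = 38/10 = 3.8 sts per cm.
collar: 46 × 3.8 = 174.80 → 175.
left front: 26 × 3.8 = 98.80 → 99.
hood: 53.5 × 3.8 = 203.30 → 203.
cuff: 18 × 3.8 = 68.40 → 68.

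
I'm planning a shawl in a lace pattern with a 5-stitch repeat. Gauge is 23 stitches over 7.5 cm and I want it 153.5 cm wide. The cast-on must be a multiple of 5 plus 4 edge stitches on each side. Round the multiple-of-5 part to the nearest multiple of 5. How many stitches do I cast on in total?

473 stitches.

23 / 7.5 = 3.067 sts per cm.
153.5 × 3.067 = 470.73 sts.
Less 8 edge sts → 462.73 for the repeat.
Nearest multiple of 5: 465.
Add back 8 edge sts → 473.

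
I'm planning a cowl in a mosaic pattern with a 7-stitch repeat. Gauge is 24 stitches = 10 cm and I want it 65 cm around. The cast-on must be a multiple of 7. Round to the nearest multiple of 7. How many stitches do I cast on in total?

CO 154 sts.

24 / 10 = 2.4 sts per cm.
65 × 2.4 = 156.00 sts.
Nearest multiple of 7: 154.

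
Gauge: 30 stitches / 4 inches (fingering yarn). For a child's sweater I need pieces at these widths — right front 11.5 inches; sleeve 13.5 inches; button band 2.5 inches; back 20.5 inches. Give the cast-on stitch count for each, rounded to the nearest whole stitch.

right front 86; sleeve 101; button band 19; back 154.

Rate = 30/4 = 7.5 sts per in.
right front: 11.5 × 7.5 = 86.25 → 86.
sleeve: 13.5 × 7.5 = 101.25 → 101.
button band: 2.5 × 7.5 = 18.75 → 19.
back: 20.5 × 7.5 = 153.75 → 154.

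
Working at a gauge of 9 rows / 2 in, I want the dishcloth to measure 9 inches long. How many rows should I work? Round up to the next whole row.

Work 41 rows.

9 rows / 2 in = 4.5 rows per inch.
9 × 4.5 = 40.50 rows.
Round up → 41.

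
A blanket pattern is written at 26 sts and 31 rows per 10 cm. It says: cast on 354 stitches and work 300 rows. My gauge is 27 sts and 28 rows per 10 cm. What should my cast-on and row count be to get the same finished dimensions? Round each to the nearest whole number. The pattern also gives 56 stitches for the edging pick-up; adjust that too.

Cast on 368 stitches; work 271 rows; edging pick-up 58 stitches.

Stitches: 354 × 27/26 = 367.62 → 368.
Rows: 300 × 28/31 = 270.97 → 271.
edging pick-up: 56 × 27/26 = 58.15 → 58.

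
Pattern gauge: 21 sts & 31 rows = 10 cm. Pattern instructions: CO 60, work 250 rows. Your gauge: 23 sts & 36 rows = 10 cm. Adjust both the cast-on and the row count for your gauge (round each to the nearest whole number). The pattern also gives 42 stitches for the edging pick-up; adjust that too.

Stitches: 60 × 23/21 = 65.71 → 66.
Rows: 250 × 36/31 = 290.32 → 290.
edging pick-up: 42 × 23/21 = 46.00 → 46.

Cast on 66 stitches; work 290 rows; edging pick-up 46 stitches.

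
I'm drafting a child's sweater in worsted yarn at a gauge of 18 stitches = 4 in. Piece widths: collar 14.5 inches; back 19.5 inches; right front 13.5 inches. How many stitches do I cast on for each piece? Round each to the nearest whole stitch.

collar 65; back 88; right front 61.

Rate = 18/4 = 4.5 sts per in.
collar: 14.5 × 4.5 = 65.25 → 65.
back: 19.5 × 4.5 = 87.75 → 88.
right front: 13.5 × 4.5 = 60.75 → 61.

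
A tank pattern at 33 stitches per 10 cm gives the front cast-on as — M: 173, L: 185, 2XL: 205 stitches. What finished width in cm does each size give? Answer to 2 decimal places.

33/10 = 3.3 sts per cm.
M: 173 / 3.3 = 52.424 → 52.42 cm.
L: 185 / 3.3 = 56.061 → 56.06 cm.
2XL: 205 / 3.3 = 62.121 → 62.12 cm.

M 52.42 cm; L 56.06 cm; 2XL 62.12 cm.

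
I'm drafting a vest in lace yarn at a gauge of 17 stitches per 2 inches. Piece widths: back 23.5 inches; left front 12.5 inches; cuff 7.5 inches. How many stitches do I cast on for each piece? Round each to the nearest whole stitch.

Rate = 17/2 = 8.5 sts per in.
back: 23.5 × 8.5 = 199.75 → 200.
left front: 12.5 × 8.5 = 106.25 → 106.
cuff: 7.5 × 8.5 = 63.75 → 64.

back 200; left front 106; cuff 64.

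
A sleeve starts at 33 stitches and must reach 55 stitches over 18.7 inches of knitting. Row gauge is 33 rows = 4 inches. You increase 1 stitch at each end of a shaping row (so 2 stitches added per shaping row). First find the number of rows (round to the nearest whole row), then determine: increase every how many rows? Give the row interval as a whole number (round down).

Increase every 14th row.

Rows = 18.7 × 8.25 = 154.3 → 154 rows.
Stitches to add: 22 → 11 shaping rows (at 2 st each).
154 / 11 = 14.00 → every 14 rows.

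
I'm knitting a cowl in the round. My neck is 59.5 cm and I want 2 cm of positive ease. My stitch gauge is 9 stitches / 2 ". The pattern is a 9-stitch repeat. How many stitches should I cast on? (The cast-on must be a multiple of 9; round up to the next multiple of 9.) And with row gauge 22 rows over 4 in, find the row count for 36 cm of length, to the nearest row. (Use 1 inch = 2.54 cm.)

Cast on 117 stitches; work 78 rows.

Finished = 59.5 + 2 = 61.5 cm.
61.5 cm × 1/2.54 = 24.21 inches.
9/2 = 4.5 sts per in; 24.21 × 4.5 = 108.96 sts.
Next multiple of 9 → 117.
36 cm = 14.17 inches; × 5.5 = 77.95 → 78 rows.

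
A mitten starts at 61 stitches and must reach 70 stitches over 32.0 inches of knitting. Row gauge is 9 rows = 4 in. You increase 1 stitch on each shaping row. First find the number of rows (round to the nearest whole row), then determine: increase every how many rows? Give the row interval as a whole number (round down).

Increase every 8th row.

Rows = 32.0 × 2.25 = 72.0 → 72 rows.
Stitches to add: 9 → 9 shaping rows (at 1 st each).
72 / 9 = 8.00 → every 8 rows.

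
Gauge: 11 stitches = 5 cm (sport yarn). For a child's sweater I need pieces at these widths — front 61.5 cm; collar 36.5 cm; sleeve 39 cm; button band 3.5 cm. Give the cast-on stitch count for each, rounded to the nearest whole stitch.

front 135; collar 80; sleeve 86; button band 8.

Rate = 11/5 = 2.2 sts per cm.
front: 61.5 × 2.2 = 135.30 → 135.
collar: 36.5 × 2.2 = 80.30 → 80.
sleeve: 39 × 2.2 = 85.80 → 86.
button band: 3.5 × 2.2 = 7.70 → 8.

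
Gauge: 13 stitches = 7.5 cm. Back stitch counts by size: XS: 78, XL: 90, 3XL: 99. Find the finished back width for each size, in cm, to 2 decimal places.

XS 45.00 cm; XL 51.92 cm; 3XL 57.12 cm.

13/7.5 = 1.733 sts per cm.
XS: 78 / 1.733 = 45.000 → 45.00 cm.
XL: 90 / 1.733 = 51.923 → 51.92 cm.
3XL: 99 / 1.733 = 57.115 → 57.12 cm.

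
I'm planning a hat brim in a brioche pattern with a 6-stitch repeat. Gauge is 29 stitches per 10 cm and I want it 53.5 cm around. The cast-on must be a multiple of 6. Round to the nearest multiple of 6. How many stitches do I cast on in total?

Cast on 156 stitches.

29 / 10 = 2.9 sts per cm.
53.5 × 2.9 = 155.15 sts.
Nearest multiple of 6: 156.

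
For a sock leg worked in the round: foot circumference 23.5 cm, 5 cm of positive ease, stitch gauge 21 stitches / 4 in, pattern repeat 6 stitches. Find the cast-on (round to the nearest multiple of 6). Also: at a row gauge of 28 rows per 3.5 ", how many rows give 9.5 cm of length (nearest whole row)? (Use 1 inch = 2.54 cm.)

Cast on 60 stitches; work 30 rows.

Finished = 23.5 + 5 = 28.5 cm.
28.5 cm × 1/2.54 = 11.22 inches.
21/4 = 5.25 sts per in; 11.22 × 5.25 = 58.91 sts.
Nearest multiple of 6 → 60.
9.5 cm = 3.74 inches; × 8 = 29.92 → 30 rows.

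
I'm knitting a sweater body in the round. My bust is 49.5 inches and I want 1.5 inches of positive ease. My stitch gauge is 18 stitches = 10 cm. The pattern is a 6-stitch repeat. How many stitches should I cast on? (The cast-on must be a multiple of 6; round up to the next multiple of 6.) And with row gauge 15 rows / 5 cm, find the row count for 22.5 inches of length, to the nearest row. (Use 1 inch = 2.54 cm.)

Cast on 234 stitches; work 171 rows.

Finished = 49.5 + 1.5 = 51 inches.
51 inches × 2.54 = 129.54 cm.
18/10 = 1.8 sts per cm; 129.54 × 1.8 = 233.17 sts.
Next multiple of 6 → 234.
22.5 inches = 57.15 cm; × 3 = 171.45 → 171 rows.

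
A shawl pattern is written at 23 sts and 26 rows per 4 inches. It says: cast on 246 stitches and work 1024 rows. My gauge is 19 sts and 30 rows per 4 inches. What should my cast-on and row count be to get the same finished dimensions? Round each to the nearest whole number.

Stitches: 246 × 19/23 = 203.22 → 203.
Rows: 1024 × 30/26 = 1181.54 → 1182.

Cast on 203 stitches; work 1182 rows.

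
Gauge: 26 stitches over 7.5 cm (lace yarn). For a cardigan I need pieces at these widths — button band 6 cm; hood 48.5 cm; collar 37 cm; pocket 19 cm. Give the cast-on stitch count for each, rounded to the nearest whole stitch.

button band 21; hood 168; collar 128; pocket 66.

Rate = 26/7.5 = 3.467 sts per cm.
button band: 6 × 3.467 = 20.80 → 21.
hood: 48.5 × 3.467 = 168.13 → 168.
collar: 37 × 3.467 = 128.27 → 128.
pocket: 19 × 3.467 = 65.87 → 66.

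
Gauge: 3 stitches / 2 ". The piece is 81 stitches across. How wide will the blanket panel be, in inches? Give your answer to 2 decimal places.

54.00 inches.

3 stitches / 2 inch = 1.5 stitches per inch.
81 / 1.5 = 54.000 inches.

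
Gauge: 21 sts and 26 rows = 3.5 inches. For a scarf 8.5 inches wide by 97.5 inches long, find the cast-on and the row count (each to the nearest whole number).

Cast on 51 stitches and work 724 rows.

Stitch gauge = 21/3.5 = 6 sts/in; 8.5 × 6 = 51.00 → 51 sts.
Row gauge = 26/3.5 = 7.429 rows/in; 97.5 × 7.429 = 724.29 → 724 rows.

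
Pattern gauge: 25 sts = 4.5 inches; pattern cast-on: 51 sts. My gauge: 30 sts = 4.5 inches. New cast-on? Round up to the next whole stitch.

Scale factor = 30 / 25 = 1.200.
51 × 30 / 25 = 61.20 sts.
→ 62 sts.

Cast on 62 stitches.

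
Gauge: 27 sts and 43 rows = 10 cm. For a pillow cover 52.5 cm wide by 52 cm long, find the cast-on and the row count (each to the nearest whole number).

Cast on 142 stitches and work 224 rows.

Stitch gauge = 27/10 = 2.7 sts/cm; 52.5 × 2.7 = 141.75 → 142 sts.
Row gauge = 43/10 = 4.3 rows/cm; 52 × 4.3 = 223.60 → 224 rows.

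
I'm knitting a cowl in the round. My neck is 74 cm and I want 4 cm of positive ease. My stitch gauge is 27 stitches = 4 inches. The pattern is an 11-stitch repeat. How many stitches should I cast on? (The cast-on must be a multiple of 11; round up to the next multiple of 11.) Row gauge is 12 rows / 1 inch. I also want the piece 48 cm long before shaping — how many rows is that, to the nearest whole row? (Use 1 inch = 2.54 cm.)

Finished = 74 + 4 = 78 cm.
78 cm × 1/2.54 = 30.71 inches.
27/4 = 6.75 sts per in; 30.71 × 6.75 = 207.28 sts.
Next multiple of 11 → 209.
48 cm = 18.90 inches; × 12 = 226.77 → 227 rows.

Cast on 209 stitches; work 227 rows.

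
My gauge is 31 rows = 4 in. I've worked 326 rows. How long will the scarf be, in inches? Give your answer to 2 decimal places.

31 rows / 4 inch = 7.75 rows per inch.
326 / 7.75 = 42.065 inches.

42.06 inches.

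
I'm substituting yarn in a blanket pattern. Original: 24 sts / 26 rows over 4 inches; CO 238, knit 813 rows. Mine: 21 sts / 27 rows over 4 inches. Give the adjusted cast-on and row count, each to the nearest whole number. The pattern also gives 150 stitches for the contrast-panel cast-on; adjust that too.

Stitches: 238 × 21/24 = 208.25 → 208.
Rows: 813 × 27/26 = 844.27 → 844.
contrast-panel cast-on: 150 × 21/24 = 131.25 → 131.

Cast on 208 stitches; work 844 rows; contrast-panel cast-on 131 stitches.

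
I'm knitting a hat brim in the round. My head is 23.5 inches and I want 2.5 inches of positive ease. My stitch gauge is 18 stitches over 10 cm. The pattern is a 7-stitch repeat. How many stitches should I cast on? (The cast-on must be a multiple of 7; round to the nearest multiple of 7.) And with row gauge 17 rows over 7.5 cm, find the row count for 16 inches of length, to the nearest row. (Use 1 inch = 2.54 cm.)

Finished = 23.5 + 2.5 = 26 inches.
26 inches × 2.54 = 66.04 cm.
18/10 = 1.8 sts per cm; 66.04 × 1.8 = 118.87 sts.
Nearest multiple of 7 → 119.
16 inches = 40.64 cm; × 2.267 = 92.12 → 92 rows.

Cast on 119 stitches; work 92 rows.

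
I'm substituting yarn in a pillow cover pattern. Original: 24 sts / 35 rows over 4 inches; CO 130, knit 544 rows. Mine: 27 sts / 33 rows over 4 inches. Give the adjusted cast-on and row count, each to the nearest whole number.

Stitches: 130 × 27/24 = 146.25 → 146.
Rows: 544 × 33/35 = 512.91 → 513.

Cast on 146 stitches; work 513 rows.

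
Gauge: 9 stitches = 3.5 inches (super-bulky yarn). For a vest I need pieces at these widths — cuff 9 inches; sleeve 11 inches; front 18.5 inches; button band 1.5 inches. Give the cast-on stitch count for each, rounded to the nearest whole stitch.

cuff 23; sleeve 28; front 48; button band 4.

Rate = 9/3.5 = 2.571 sts per in.
cuff: 9 × 2.571 = 23.14 → 23.
sleeve: 11 × 2.571 = 28.29 → 28.
front: 18.5 × 2.571 = 47.57 → 48.
button band: 1.5 × 2.571 = 3.86 → 4.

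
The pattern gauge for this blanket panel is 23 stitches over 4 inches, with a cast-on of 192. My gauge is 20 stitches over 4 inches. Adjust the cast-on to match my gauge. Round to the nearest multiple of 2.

Cast on 166 stitches.

Scale factor = 20 / 23 = 0.870.
192 × 20 / 23 = 166.96 sts.
→ 166 sts.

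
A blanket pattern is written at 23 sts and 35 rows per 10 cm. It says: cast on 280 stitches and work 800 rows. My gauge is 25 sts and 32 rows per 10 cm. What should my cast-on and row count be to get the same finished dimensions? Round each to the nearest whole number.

Stitches: 280 × 25/23 = 304.35 → 304.
Rows: 800 × 32/35 = 731.43 → 731.

Cast on 304 stitches; work 731 rows.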